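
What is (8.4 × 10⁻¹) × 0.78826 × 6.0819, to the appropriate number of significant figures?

4.0

(8.4 × 10⁻¹) × 0.78826 × 6.0819 = 4.02705953496
Multiplication/division keeps the fewest significant figures: 8.4 × 10⁻¹ → 2 s.f., 0.78826 → 5 s.f., 6.0819 → 5 s.f.; limit is 2.
Rounded to 2 significant figures: 4.0.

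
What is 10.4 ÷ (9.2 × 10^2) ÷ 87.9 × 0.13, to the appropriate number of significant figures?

10.4 ÷ (9.2 × 10^2) ÷ 87.9 × 0.13 = 0.0000167186031558…
Multiplication/division keeps the fewest significant figures: 10.4 → 3 s.f., 9.2 × 10^2 → 2 s.f., 87.9 → 3 s.f., 0.13 → 2 s.f.; limit is 2.
Rounded to 2 significant figures: 1.7 × 10^-5.

1.7 × 10^-5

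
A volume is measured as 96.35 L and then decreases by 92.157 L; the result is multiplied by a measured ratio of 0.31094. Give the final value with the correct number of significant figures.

96.35 L − 92.157 L = 4.193 L; the difference is limited to 2 decimal places (3 s.f.).
Carrying full precision, 4.193 × 0.31094 = 1.30377142 L; 0.31094 has 5 s.f., so the result keeps min(3, 5) = 3 s.f.
Rounded to 3 significant figures: 1.30 L.

1.30 L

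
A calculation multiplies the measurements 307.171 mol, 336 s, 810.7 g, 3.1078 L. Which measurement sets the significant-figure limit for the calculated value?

307.171 mol → 6 s.f.; 336 s → 3 s.f.; 810.7 g → 4 s.f.; 3.1078 L → 5 s.f.
The fewest is 3 significant figures, from 336 s.

336 s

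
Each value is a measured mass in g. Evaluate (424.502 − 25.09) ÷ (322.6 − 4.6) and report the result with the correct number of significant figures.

1.256

424.502 − 25.09 = 399.412, limited to 2 d.p. → 5 s.f.; 322.6 − 4.6 = 318.0, limited to 1 d.p. → 4 s.f.
Carrying full precision, 399.412 ÷ 318.0 = 1.25601257862…; keep min(5, 4) = 4 s.f.
Rounded to 4 significant figures: 1.256.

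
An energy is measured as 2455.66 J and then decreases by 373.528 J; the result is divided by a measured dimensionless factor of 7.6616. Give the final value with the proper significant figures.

271.76 J

2455.66 J − 373.528 J = 2082.132 J; the difference is limited to 2 decimal places (6 s.f.).
Carrying full precision, 2082.132 ÷ 7.6616 = 271.76203404… J; 7.6616 has 5 s.f., so the result keeps min(6, 5) = 5 s.f.
Rounded to 5 significant figures: 271.76 J.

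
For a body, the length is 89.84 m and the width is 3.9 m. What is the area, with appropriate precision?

3.5 × 10^2 m²

area = 89.84 m × 3.9 m = 350.376 m².
89.84 has 4 significant figures; 3.9 has 2.
Division/multiplication keeps the fewest: 2 significant figures.
Rounded: 3.5 × 10^2 m².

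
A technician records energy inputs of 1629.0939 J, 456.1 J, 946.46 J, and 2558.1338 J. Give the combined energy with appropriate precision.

5589.8 J

1629.0939 J + 456.1 J + 946.46 J + 2558.1338 J = 5589.7877 J.
Addition/subtraction keeps the fewest decimal places: 1629.0939 → 4 decimal places, 456.1 → 1 decimal place, 946.46 → 2 decimal places, 2558.1338 → 4 decimal places; limit is 1.
Rounded to 1 decimal place: 5589.8 J.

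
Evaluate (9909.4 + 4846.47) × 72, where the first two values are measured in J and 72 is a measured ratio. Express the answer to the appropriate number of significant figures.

9909.4 J + 4846.47 J = 14755.87 J; the sum is limited to 1 decimal place (6 s.f.).
Carrying full precision, 14755.87 × 72 = 1062422.64 J; 72 has 2 s.f., so the result keeps min(6, 2) = 2 s.f.
Rounded to 2 significant figures: 1.1 × 10^6 J.

1.1 × 10^6 J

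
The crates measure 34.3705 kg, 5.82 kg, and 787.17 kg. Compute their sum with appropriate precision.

827.36 kg

34.3705 kg + 5.82 kg + 787.17 kg = 827.3605 kg.
Addition/subtraction keeps the fewest decimal places: 34.3705 → 4 decimal places, 5.82 → 2 decimal places, 787.17 → 2 decimal places; limit is 2.
Rounded to 2 decimal places: 827.36 kg.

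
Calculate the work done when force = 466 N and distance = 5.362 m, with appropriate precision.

2.50 × 10^3 J

work done = 466 N × 5.362 m = 2498.692 J.
466 has 3 significant figures; 5.362 has 4.
Division/multiplication keeps the fewest: 3 significant figures.
Rounded: 2.50 × 10^3 J.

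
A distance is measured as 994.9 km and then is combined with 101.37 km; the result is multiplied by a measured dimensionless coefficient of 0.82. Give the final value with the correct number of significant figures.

9.0 × 10² km

994.9 km + 101.37 km = 1096.27 km; the sum is limited to 1 decimal place (5 s.f.).
Carrying full precision, 1096.27 × 0.82 = 898.9414 km; 0.82 has 2 s.f., so the result keeps min(5, 2) = 2 s.f.
Rounded to 2 significant figures: 9.0 × 10² km.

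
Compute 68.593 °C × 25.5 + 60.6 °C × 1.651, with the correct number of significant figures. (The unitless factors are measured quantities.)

1.85 × 10^3 °C

68.593 × 25.5 = 1749.1215 → 1.75 × 10^3 °C (3 s.f., last digit at the 10^1 place).
60.6 × 1.651 = 100.0506 → 100. °C (3 s.f., last digit at the 10^0 place).
Sum: 1849.1721 °C; keep the coarser place, 10^1.
Result: 1.85 × 10^3 °C.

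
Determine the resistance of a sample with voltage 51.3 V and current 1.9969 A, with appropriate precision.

resistance = 51.3 V ÷ 1.9969 A = 25.6898192198… Ω.
51.3 has 3 significant figures; 1.9969 has 5.
Division/multiplication keeps the fewest: 3 significant figures.
Rounded: 25.7 Ω.

25.7 Ω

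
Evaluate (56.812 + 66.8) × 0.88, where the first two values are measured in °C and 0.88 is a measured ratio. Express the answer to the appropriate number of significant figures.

56.812 °C + 66.8 °C = 123.612 °C; the sum is limited to 1 decimal place (4 s.f.).
Carrying full precision, 123.612 × 0.88 = 108.77856 °C; 0.88 has 2 s.f., so the result keeps min(4, 2) = 2 s.f.
Rounded to 2 significant figures: 1.1 × 10² °C.

1.1 × 10² °C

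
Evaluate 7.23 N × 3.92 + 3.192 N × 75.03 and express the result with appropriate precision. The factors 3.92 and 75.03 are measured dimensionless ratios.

2.678 × 10^2 N

7.23 × 3.92 = 28.3416 → 28.3 N (3 s.f., last digit at the 10^-1 place).
3.192 × 75.03 = 239.49576 → 239.5 N (4 s.f., last digit at the 10^-1 place).
Sum: 267.83736 N; keep the coarser place, 10^-1.
Result: 2.678 × 10^2 N.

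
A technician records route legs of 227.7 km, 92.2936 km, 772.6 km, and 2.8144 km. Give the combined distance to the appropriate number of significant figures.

227.7 km + 92.2936 km + 772.6 km + 2.8144 km = 1095.4080 km.
Addition/subtraction keeps the fewest decimal places: 227.7 → 1 decimal place, 92.2936 → 4 decimal places, 772.6 → 1 decimal place, 2.8144 → 4 decimal places; limit is 1.
Rounded to 1 decimal place: 1095.4 km.

1095.4 km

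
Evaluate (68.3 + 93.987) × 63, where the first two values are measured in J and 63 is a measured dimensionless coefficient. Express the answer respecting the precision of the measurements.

68.3 J + 93.987 J = 162.287 J; the sum is limited to 1 decimal place (4 s.f.).
Carrying full precision, 162.287 × 63 = 10224.081 J; 63 has 2 s.f., so the result keeps min(4, 2) = 2 s.f.
Rounded to 2 significant figures: 1.0 × 10^4 J.

1.0 × 10^4 J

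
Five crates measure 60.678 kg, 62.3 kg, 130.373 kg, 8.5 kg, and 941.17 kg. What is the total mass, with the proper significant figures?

60.678 kg + 62.3 kg + 130.373 kg + 8.5 kg + 941.17 kg = 1203.021 kg.
Addition/subtraction keeps the fewest decimal places: 60.678 → 3 decimal places, 62.3 → 1 decimal place, 130.373 → 3 decimal places, 8.5 → 1 decimal place, 941.17 → 2 decimal places; limit is 1.
Rounded to 1 decimal place: 1203.0 kg.

1203.0 kg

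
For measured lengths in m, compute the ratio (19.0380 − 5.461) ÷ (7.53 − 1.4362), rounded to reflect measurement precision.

19.0380 − 5.461 = 13.5770, limited to 3 d.p. → 5 s.f.; 7.53 − 1.4362 = 6.0938, limited to 2 d.p. → 3 s.f.
Carrying full precision, 13.5770 ÷ 6.0938 = 2.22800223178…; keep min(5, 3) = 3 s.f.
Rounded to 3 significant figures: 2.23.

2.23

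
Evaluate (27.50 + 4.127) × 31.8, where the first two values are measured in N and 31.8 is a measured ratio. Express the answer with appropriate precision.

1.01 × 10³ N

27.50 N + 4.127 N = 31.627 N; the sum is limited to 2 decimal places (4 s.f.).
Carrying full precision, 31.627 × 31.8 = 1005.7386 N; 31.8 has 3 s.f., so the result keeps min(4, 3) = 3 s.f.
Rounded to 3 significant figures: 1.01 × 10³ N.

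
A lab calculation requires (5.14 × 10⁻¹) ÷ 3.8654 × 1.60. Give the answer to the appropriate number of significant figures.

0.213

(5.14 × 10⁻¹) ÷ 3.8654 × 1.60 = 0.212759352202…
Multiplication/division keeps the fewest significant figures: 5.14 × 10⁻¹ → 3 s.f., 3.8654 → 5 s.f., 1.60 → 3 s.f.; limit is 3.
Rounded to 3 significant figures: 0.213.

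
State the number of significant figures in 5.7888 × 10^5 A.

5.7888 × 10^5: in scientific notation every digit of the coefficient is significant.

5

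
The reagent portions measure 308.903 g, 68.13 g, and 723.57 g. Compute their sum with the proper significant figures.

1.10060 × 10³ g

308.903 g + 68.13 g + 723.57 g = 1100.603 g.
Addition/subtraction keeps the fewest decimal places: 308.903 → 3 decimal places, 68.13 → 2 decimal places, 723.57 → 2 decimal places; limit is 2.
Rounded to 2 decimal places: 1.10060 × 10³ g.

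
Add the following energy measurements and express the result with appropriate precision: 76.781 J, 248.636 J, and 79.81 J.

4.0523 × 10² J

76.781 J + 248.636 J + 79.81 J = 405.227 J.
Addition/subtraction keeps the fewest decimal places: 76.781 → 3 decimal places, 248.636 → 3 decimal places, 79.81 → 2 decimal places; limit is 2.
Rounded to 2 decimal places: 4.0523 × 10² J.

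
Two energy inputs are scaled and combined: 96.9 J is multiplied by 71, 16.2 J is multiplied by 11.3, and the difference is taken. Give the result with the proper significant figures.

96.9 × 71 = 6879.9 → 6.9 × 10³ J (2 s.f., last digit at the 10^2 place).
16.2 × 11.3 = 183.06 → 183 J (3 s.f., last digit at the 10^0 place).
Difference: 6696.84 J; keep the coarser place, 10^2.
Result: 6.7 × 10³ J.

6.7 × 10³ J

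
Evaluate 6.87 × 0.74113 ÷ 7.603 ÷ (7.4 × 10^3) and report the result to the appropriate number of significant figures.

9.0 × 10^-5

6.87 × 0.74113 ÷ 7.603 ÷ (7.4 × 10^3) = 0.0000904970495288…
Multiplication/division keeps the fewest significant figures: 6.87 → 3 s.f., 0.74113 → 5 s.f., 7.603 → 4 s.f., 7.4 × 10^3 → 2 s.f.; limit is 2.
Rounded to 2 significant figures: 9.0 × 10^-5.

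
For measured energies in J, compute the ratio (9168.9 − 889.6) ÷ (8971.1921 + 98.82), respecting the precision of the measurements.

9168.9 − 889.6 = 8279.3, limited to 1 d.p. → 5 s.f.; 8971.1921 + 98.82 = 9070.0121, limited to 2 d.p. → 6 s.f.
Carrying full precision, 8279.3 ÷ 9070.0121 = 0.912821273965…; keep min(5, 6) = 5 s.f.
Rounded to 5 significant figures: 9.1282 × 10⁻¹.

9.1282 × 10⁻¹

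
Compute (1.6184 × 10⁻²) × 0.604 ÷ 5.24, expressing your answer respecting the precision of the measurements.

(1.6184 × 10⁻²) × 0.604 ÷ 5.24 = 0.00186548396947…
Multiplication/division keeps the fewest significant figures: 1.6184 × 10⁻² → 5 s.f., 0.604 → 3 s.f., 5.24 → 3 s.f.; limit is 3.
Rounded to 3 significant figures: 1.87 × 10⁻³.

1.87 × 10⁻³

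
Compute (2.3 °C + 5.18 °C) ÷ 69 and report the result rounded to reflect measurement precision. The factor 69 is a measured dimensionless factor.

0.11 °C

2.3 °C + 5.18 °C = 7.48 °C; the sum is limited to 1 decimal place (2 s.f.).
Carrying full precision, 7.48 ÷ 69 = 0.108405797101… °C; 69 has 2 s.f., so the result keeps min(2, 2) = 2 s.f.
Rounded to 2 significant figures: 0.11 °C.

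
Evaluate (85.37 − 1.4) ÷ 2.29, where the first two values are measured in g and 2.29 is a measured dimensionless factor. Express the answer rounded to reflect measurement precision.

85.37 g − 1.4 g = 83.97 g; the difference is limited to 1 decimal place (3 s.f.).
Carrying full precision, 83.97 ÷ 2.29 = 36.6681222707… g; 2.29 has 3 s.f., so the result keeps min(3, 3) = 3 s.f.
Rounded to 3 significant figures: 36.7 g.

36.7 g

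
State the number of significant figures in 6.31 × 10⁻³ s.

3

6.31 × 10⁻³: in scientific notation every digit of the coefficient is significant.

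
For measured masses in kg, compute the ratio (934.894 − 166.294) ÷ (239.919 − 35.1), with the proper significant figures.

934.894 − 166.294 = 768.600, limited to 3 d.p. → 6 s.f.; 239.919 − 35.1 = 204.819, limited to 1 d.p. → 4 s.f.
Carrying full precision, 768.600 ÷ 204.819 = 3.75258154761…; keep min(6, 4) = 4 s.f.
Rounded to 4 significant figures: 3.753.

3.753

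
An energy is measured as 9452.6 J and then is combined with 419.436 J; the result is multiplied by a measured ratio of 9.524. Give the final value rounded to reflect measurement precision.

9.402 × 10^4 J

9452.6 J + 419.436 J = 9872.036 J; the sum is limited to 1 decimal place (5 s.f.).
Carrying full precision, 9872.036 × 9.524 = 94021.270864 J; 9.524 has 4 s.f., so the result keeps min(5, 4) = 4 s.f.
Rounded to 4 significant figures: 9.402 × 10^4 J.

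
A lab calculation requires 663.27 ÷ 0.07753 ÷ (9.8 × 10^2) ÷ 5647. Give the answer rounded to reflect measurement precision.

663.27 ÷ 0.07753 ÷ (9.8 × 10^2) ÷ 5647 = 0.00154588330511…
Multiplication/division keeps the fewest significant figures: 663.27 → 5 s.f., 0.07753 → 4 s.f., 9.8 × 10^2 → 2 s.f., 5647 → 4 s.f.; limit is 2.
Rounded to 2 significant figures: 0.0015.

0.0015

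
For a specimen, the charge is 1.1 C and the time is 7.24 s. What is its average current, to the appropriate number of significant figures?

0.15 A

average current = 1.1 C ÷ 7.24 s = 0.151933701657… A.
1.1 has 2 significant figures; 7.24 has 3.
Division/multiplication keeps the fewest: 2 significant figures.
Rounded: 0.15 A.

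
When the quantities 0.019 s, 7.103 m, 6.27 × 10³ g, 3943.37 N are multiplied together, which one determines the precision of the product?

0.019 s

0.019 s → 2 s.f.; 7.103 m → 4 s.f.; 6.27 × 10³ g → 3 s.f.; 3943.37 N → 6 s.f.
The fewest is 2 significant figures, from 0.019 s.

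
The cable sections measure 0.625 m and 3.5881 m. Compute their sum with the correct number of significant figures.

0.625 m + 3.5881 m = 4.2131 m.
Addition/subtraction keeps the fewest decimal places: 0.625 → 3 decimal places, 3.5881 → 4 decimal places; limit is 3.
Rounded to 3 decimal places: 4.213 m.

4.213 m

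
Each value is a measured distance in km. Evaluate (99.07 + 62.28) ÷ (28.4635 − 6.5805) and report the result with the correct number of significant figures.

99.07 + 62.28 = 161.35, limited to 2 d.p. → 5 s.f.; 28.4635 − 6.5805 = 21.8830, limited to 4 d.p. → 6 s.f.
Carrying full precision, 161.35 ÷ 21.8830 = 7.37330347759…; keep min(5, 6) = 5 s.f.
Rounded to 5 significant figures: 7.3733.

7.3733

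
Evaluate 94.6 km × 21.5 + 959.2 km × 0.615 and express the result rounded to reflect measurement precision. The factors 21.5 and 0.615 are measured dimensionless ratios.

94.6 × 21.5 = 2033.9 → 2.03 × 10^3 km (3 s.f., last digit at the 10^1 place).
959.2 × 0.615 = 589.908 → 5.90 × 10^2 km (3 s.f., last digit at the 10^0 place).
Sum: 2623.808 km; keep the coarser place, 10^1.
Result: 2.62 × 10^3 km.

2.62 × 10^3 km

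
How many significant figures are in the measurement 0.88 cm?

0.88: leading zeros are not significant.

2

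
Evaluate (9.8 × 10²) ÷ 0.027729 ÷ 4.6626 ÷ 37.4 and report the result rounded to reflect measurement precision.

(9.8 × 10²) ÷ 0.027729 ÷ 4.6626 ÷ 37.4 = 202.671231484…
Multiplication/division keeps the fewest significant figures: 9.8 × 10² → 2 s.f., 0.027729 → 5 s.f., 4.6626 → 5 s.f., 37.4 → 3 s.f.; limit is 2.
Rounded to 2 significant figures: 2.0 × 10².

2.0 × 10²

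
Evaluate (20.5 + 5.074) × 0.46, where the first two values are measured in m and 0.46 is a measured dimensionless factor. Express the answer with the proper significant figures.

20.5 m + 5.074 m = 25.574 m; the sum is limited to 1 decimal place (3 s.f.).
Carrying full precision, 25.574 × 0.46 = 11.76404 m; 0.46 has 2 s.f., so the result keeps min(3, 2) = 2 s.f.
Rounded to 2 significant figures: 12 m.

12 m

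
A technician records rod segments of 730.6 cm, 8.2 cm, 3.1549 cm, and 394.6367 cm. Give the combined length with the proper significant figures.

1136.6 cm

730.6 cm + 8.2 cm + 3.1549 cm + 394.6367 cm = 1136.5916 cm.
Addition/subtraction keeps the fewest decimal places: 730.6 → 1 decimal place, 8.2 → 1 decimal place, 3.1549 → 4 decimal places, 394.6367 → 4 decimal places; limit is 1.
Rounded to 1 decimal place: 1136.6 cm.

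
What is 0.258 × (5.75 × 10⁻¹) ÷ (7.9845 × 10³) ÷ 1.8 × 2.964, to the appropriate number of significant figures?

3.1 × 10⁻⁵

0.258 × (5.75 × 10⁻¹) ÷ (7.9845 × 10³) ÷ 1.8 × 2.964 = 0.0000305946521385…
Multiplication/division keeps the fewest significant figures: 0.258 → 3 s.f., 5.75 × 10⁻¹ → 3 s.f., 7.9845 × 10³ → 5 s.f., 1.8 → 2 s.f., 2.964 → 4 s.f.; limit is 2.
Rounded to 2 significant figures: 3.1 × 10⁻⁵.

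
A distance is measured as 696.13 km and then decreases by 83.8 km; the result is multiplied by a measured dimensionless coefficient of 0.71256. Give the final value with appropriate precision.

696.13 km − 83.8 km = 612.33 km; the difference is limited to 1 decimal place (4 s.f.).
Carrying full precision, 612.33 × 0.71256 = 436.3218648 km; 0.71256 has 5 s.f., so the result keeps min(4, 5) = 4 s.f.
Rounded to 4 significant figures: 436.3 km.

436.3 km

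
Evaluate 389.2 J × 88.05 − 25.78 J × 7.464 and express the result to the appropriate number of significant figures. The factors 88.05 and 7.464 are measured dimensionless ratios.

389.2 × 88.05 = 34269.06 → 3.427 × 10^4 J (4 s.f., last digit at the 10^1 place).
25.78 × 7.464 = 192.42192 → 192.4 J (4 s.f., last digit at the 10^-1 place).
Difference: 34076.63808 J; keep the coarser place, 10^1.
Result: 3.408 × 10^4 J.

3.408 × 10^4 J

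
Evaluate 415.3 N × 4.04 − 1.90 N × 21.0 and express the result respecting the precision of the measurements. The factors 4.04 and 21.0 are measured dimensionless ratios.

1.64 × 10^3 N

415.3 × 4.04 = 1677.812 → 1.68 × 10^3 N (3 s.f., last digit at the 10^1 place).
1.90 × 21.0 = 39.9 → 39.9 N (3 s.f., last digit at the 10^-1 place).
Difference: 1637.912 N; keep the coarser place, 10^1.
Result: 1.64 × 10^3 N.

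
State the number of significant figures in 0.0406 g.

0.0406: leading zeros are not significant; zeros between nonzero digits are significant.

3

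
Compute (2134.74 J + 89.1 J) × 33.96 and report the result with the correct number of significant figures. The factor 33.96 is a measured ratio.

7.552 × 10⁴ J

2134.74 J + 89.1 J = 2223.84 J; the sum is limited to 1 decimal place (5 s.f.).
Carrying full precision, 2223.84 × 33.96 = 75521.6064 J; 33.96 has 4 s.f., so the result keeps min(5, 4) = 4 s.f.
Rounded to 4 significant figures: 7.552 × 10⁴ J.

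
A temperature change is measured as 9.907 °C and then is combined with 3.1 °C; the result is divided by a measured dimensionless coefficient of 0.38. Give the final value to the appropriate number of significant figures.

9.907 °C + 3.1 °C = 13.007 °C; the sum is limited to 1 decimal place (3 s.f.).
Carrying full precision, 13.007 ÷ 0.38 = 34.2289473684… °C; 0.38 has 2 s.f., so the result keeps min(3, 2) = 2 s.f.
Rounded to 2 significant figures: 34 °C.

34 °C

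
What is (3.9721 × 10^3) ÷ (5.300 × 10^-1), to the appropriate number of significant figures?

(3.9721 × 10^3) ÷ (5.300 × 10^-1) = 7494.52830189…
Multiplication/division keeps the fewest significant figures: 3.9721 × 10^3 → 5 s.f., 5.300 × 10^-1 → 4 s.f.; limit is 4.
Rounded to 4 significant figures: 7495.

7495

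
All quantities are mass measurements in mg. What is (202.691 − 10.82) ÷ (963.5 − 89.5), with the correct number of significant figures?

0.2195

202.691 − 10.82 = 191.871, limited to 2 d.p. → 5 s.f.; 963.5 − 89.5 = 874.0, limited to 1 d.p. → 4 s.f.
Carrying full precision, 191.871 ÷ 874.0 = 0.219532036613…; keep min(5, 4) = 4 s.f.
Rounded to 4 significant figures: 0.2195.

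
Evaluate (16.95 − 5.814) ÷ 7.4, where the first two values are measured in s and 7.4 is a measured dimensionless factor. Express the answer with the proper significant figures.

16.95 s − 5.814 s = 11.136 s; the difference is limited to 2 decimal places (4 s.f.).
Carrying full precision, 11.136 ÷ 7.4 = 1.50486486486… s; 7.4 has 2 s.f., so the result keeps min(4, 2) = 2 s.f.
Rounded to 2 significant figures: 1.5 s.

1.5 s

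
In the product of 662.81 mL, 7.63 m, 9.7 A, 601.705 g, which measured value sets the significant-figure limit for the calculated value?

9.7 A

662.81 mL → 5 s.f.; 7.63 m → 3 s.f.; 9.7 A → 2 s.f.; 601.705 g → 6 s.f.
The fewest is 2 significant figures, from 9.7 A.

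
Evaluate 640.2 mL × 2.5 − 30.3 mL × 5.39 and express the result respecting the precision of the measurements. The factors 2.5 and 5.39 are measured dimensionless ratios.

640.2 × 2.5 = 1600.5 → 1.6 × 10^3 mL (2 s.f., last digit at the 10^2 place).
30.3 × 5.39 = 163.317 → 163 mL (3 s.f., last digit at the 10^0 place).
Difference: 1437.183 mL; keep the coarser place, 10^2.
Result: 1.4 × 10^3 mL.

1.4 × 10^3 mL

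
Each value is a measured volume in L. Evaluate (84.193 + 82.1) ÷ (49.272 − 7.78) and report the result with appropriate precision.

84.193 + 82.1 = 166.293, limited to 1 d.p. → 4 s.f.; 49.272 − 7.78 = 41.492, limited to 2 d.p. → 4 s.f.
Carrying full precision, 166.293 ÷ 41.492 = 4.00783283525…; keep min(4, 4) = 4 s.f.
Rounded to 4 significant figures: 4.008.

4.008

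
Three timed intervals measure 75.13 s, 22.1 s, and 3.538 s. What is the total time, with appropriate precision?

100.8 s

75.13 s + 22.1 s + 3.538 s = 100.768 s.
Addition/subtraction keeps the fewest decimal places: 75.13 → 2 decimal places, 22.1 → 1 decimal place, 3.538 → 3 decimal places; limit is 1.
Rounded to 1 decimal place: 100.8 s.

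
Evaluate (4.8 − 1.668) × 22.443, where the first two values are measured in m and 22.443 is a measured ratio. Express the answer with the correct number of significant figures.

4.8 m − 1.668 m = 3.132 m; the difference is limited to 1 decimal place (2 s.f.).
Carrying full precision, 3.132 × 22.443 = 70.291476 m; 22.443 has 5 s.f., so the result keeps min(2, 5) = 2 s.f.
Rounded to 2 significant figures: 70. m.

70. m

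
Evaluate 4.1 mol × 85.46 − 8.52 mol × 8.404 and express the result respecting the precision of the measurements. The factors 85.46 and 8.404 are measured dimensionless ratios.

2.8 × 10^2 mol

4.1 × 85.46 = 350.386 → 3.5 × 10^2 mol (2 s.f., last digit at the 10^1 place).
8.52 × 8.404 = 71.60208 → 71.6 mol (3 s.f., last digit at the 10^-1 place).
Difference: 278.78392 mol; keep the coarser place, 10^1.
Result: 2.8 × 10^2 mol.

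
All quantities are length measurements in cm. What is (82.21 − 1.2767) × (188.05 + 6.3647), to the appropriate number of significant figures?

1.573 × 10⁴ cm²

82.21 − 1.2767 = 80.9333, limited to 2 d.p. → 4 s.f.; 188.05 + 6.3647 = 194.4147, limited to 2 d.p. → 5 s.f.
Carrying full precision, 80.9333 × 194.4147 = 15734.6232395…; keep min(4, 5) = 4 s.f.
Rounded to 4 significant figures: 1.573 × 10⁴ cm².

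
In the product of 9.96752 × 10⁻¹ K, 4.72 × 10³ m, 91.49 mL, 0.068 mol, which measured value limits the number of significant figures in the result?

9.96752 × 10⁻¹ K → 6 s.f.; 4.72 × 10³ m → 3 s.f.; 91.49 mL → 4 s.f.; 0.068 mol → 2 s.f.
The fewest is 2 significant figures, from 0.068 mol.

0.068 mol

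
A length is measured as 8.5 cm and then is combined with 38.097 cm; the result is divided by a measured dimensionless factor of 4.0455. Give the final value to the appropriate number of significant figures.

11.5 cm

8.5 cm + 38.097 cm = 46.597 cm; the sum is limited to 1 decimal place (3 s.f.).
Carrying full precision, 46.597 ÷ 4.0455 = 11.5182301322… cm; 4.0455 has 5 s.f., so the result keeps min(3, 5) = 3 s.f.
Rounded to 3 significant figures: 11.5 cm.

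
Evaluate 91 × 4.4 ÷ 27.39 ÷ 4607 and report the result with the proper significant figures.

3.2 × 10^-3

91 × 4.4 ÷ 27.39 ÷ 4607 = 0.00317310047658…
Multiplication/division keeps the fewest significant figures: 91 → 2 s.f., 4.4 → 2 s.f., 27.39 → 4 s.f., 4607 → 4 s.f.; limit is 2.
Rounded to 2 significant figures: 3.2 × 10^-3.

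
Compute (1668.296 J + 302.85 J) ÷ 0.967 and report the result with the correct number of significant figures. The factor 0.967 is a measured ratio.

1668.296 J + 302.85 J = 1971.146 J; the sum is limited to 2 decimal places (6 s.f.).
Carrying full precision, 1971.146 ÷ 0.967 = 2038.41365047… J; 0.967 has 3 s.f., so the result keeps min(6, 3) = 3 s.f.
Rounded to 3 significant figures: 2.04 × 10^3 J.

2.04 × 10^3 J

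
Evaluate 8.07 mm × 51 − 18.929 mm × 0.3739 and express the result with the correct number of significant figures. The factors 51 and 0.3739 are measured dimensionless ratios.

4.0 × 10^2 mm

8.07 × 51 = 411.57 → 4.1 × 10^2 mm (2 s.f., last digit at the 10^1 place).
18.929 × 0.3739 = 7.0775531 → 7.078 mm (4 s.f., last digit at the 10^-3 place).
Difference: 404.4924469 mm; keep the coarser place, 10^1.
Result: 4.0 × 10^2 mm.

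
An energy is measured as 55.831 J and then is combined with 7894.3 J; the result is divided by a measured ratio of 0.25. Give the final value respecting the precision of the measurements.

55.831 J + 7894.3 J = 7950.131 J; the sum is limited to 1 decimal place (5 s.f.).
Carrying full precision, 7950.131 ÷ 0.25 = 31800.524 J; 0.25 has 2 s.f., so the result keeps min(5, 2) = 2 s.f.
Rounded to 2 significant figures: 3.2 × 10⁴ J.

3.2 × 10⁴ J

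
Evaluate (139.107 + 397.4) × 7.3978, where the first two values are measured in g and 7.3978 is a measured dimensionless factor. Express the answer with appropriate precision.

139.107 g + 397.4 g = 536.507 g; the sum is limited to 1 decimal place (4 s.f.).
Carrying full precision, 536.507 × 7.3978 = 3968.9714846 g; 7.3978 has 5 s.f., so the result keeps min(4, 5) = 4 s.f.
Rounded to 4 significant figures: 3969 g.

3969 g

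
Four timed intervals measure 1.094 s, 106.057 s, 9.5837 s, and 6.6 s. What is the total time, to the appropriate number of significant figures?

1.094 s + 106.057 s + 9.5837 s + 6.6 s = 123.3347 s.
Addition/subtraction keeps the fewest decimal places: 1.094 → 3 decimal places, 106.057 → 3 decimal places, 9.5837 → 4 decimal places, 6.6 → 1 decimal place; limit is 1.
Rounded to 1 decimal place: 1.233 × 10² s.

1.233 × 10² s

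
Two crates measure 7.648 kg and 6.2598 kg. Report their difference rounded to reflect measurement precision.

7.648 kg − 6.2598 kg = 1.3882 kg.
Addition/subtraction keeps the fewest decimal places: 7.648 → 3 decimal places, 6.2598 → 4 decimal places; limit is 3.
Rounded to 3 decimal places: 1.388 kg.

1.388 kg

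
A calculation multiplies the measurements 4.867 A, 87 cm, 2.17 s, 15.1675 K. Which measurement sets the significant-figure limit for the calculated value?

4.867 A → 4 s.f.; 87 cm → 2 s.f.; 2.17 s → 3 s.f.; 15.1675 K → 6 s.f.
The fewest is 2 significant figures, from 87 cm.

87 cm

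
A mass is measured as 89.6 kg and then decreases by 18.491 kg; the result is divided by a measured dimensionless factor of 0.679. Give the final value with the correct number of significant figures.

89.6 kg − 18.491 kg = 71.109 kg; the difference is limited to 1 decimal place (3 s.f.).
Carrying full precision, 71.109 ÷ 0.679 = 104.726067747… kg; 0.679 has 3 s.f., so the result keeps min(3, 3) = 3 s.f.
Rounded to 3 significant figures: 105 kg.

105 kg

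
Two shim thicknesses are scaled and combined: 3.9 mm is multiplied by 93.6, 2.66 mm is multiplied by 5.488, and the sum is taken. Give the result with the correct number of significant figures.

3.8 × 10² mm

3.9 × 93.6 = 365.04 → 3.7 × 10² mm (2 s.f., last digit at the 10^1 place).
2.66 × 5.488 = 14.59808 → 14.6 mm (3 s.f., last digit at the 10^-1 place).
Sum: 379.63808 mm; keep the coarser place, 10^1.
Result: 3.8 × 10² mm.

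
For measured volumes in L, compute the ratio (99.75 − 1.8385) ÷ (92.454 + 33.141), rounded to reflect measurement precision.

0.7796

99.75 − 1.8385 = 97.9115, limited to 2 d.p. → 4 s.f.; 92.454 + 33.141 = 125.595, limited to 3 d.p. → 6 s.f.
Carrying full precision, 97.9115 ÷ 125.595 = 0.779581193519…; keep min(4, 6) = 4 s.f.
Rounded to 4 significant figures: 0.7796.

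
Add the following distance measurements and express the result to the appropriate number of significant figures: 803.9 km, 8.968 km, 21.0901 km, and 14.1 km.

803.9 km + 8.968 km + 21.0901 km + 14.1 km = 848.0581 km.
Addition/subtraction keeps the fewest decimal places: 803.9 → 1 decimal place, 8.968 → 3 decimal places, 21.0901 → 4 decimal places, 14.1 → 1 decimal place; limit is 1.
Rounded to 1 decimal place: 848.1 km.

848.1 km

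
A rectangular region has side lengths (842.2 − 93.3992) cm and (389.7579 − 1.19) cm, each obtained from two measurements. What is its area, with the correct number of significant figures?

2.910 × 10^5 cm²

842.2 − 93.3992 = 748.8008, limited to 1 d.p. → 4 s.f.; 389.7579 − 1.19 = 388.5679, limited to 2 d.p. → 5 s.f.
Carrying full precision, 748.8008 × 388.5679 = 290959.954374…; keep min(4, 5) = 4 s.f.
Rounded to 4 significant figures: 2.910 × 10^5 cm².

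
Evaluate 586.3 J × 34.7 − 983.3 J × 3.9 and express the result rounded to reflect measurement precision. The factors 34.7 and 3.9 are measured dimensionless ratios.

586.3 × 34.7 = 20344.61 → 2.03 × 10^4 J (3 s.f., last digit at the 10^2 place).
983.3 × 3.9 = 3834.87 → 3.8 × 10^3 J (2 s.f., last digit at the 10^2 place).
Difference: 16509.74 J; keep the coarser place, 10^2.
Result: 1.65 × 10^4 J.

1.65 × 10^4 J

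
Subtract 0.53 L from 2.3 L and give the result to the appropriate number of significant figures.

2.3 L − 0.53 L = 1.77 L.
Addition/subtraction keeps the fewest decimal places: 2.3 → 1 decimal place, 0.53 → 2 decimal places; limit is 1.
Rounded to 1 decimal place: 1.8 L.

1.8 L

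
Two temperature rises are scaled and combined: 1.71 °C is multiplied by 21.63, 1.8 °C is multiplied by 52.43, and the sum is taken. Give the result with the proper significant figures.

131 °C

1.71 × 21.63 = 36.9873 → 37.0 °C (3 s.f., last digit at the 10^-1 place).
1.8 × 52.43 = 94.374 → 94 °C (2 s.f., last digit at the 10^0 place).
Sum: 131.3613 °C; keep the coarser place, 10^0.
Result: 131 °C.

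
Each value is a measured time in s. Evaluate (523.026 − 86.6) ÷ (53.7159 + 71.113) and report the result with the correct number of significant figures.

3.496

523.026 − 86.6 = 436.426, limited to 1 d.p. → 4 s.f.; 53.7159 + 71.113 = 124.8289, limited to 3 d.p. → 6 s.f.
Carrying full precision, 436.426 ÷ 124.8289 = 3.49619358979…; keep min(4, 6) = 4 s.f.
Rounded to 4 significant figures: 3.496.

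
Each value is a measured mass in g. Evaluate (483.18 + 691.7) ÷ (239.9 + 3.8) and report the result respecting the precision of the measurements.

4.821

483.18 + 691.7 = 1174.88, limited to 1 d.p. → 5 s.f.; 239.9 + 3.8 = 243.7, limited to 1 d.p. → 4 s.f.
Carrying full precision, 1174.88 ÷ 243.7 = 4.82100943783…; keep min(5, 4) = 4 s.f.
Rounded to 4 significant figures: 4.821.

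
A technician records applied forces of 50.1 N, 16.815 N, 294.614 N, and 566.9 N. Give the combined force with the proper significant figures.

50.1 N + 16.815 N + 294.614 N + 566.9 N = 928.429 N.
Addition/subtraction keeps the fewest decimal places: 50.1 → 1 decimal place, 16.815 → 3 decimal places, 294.614 → 3 decimal places, 566.9 → 1 decimal place; limit is 1.
Rounded to 1 decimal place: 928.4 N.

928.4 N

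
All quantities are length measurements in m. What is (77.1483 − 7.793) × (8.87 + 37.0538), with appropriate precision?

3185 m²

77.1483 − 7.793 = 69.3553, limited to 3 d.p. → 5 s.f.; 8.87 + 37.0538 = 45.9238, limited to 2 d.p. → 4 s.f.
Carrying full precision, 69.3553 × 45.9238 = 3185.05892614; keep min(5, 4) = 4 s.f.
Rounded to 4 significant figures: 3185 m².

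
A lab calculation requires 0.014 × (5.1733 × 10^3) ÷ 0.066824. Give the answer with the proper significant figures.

1.1 × 10^3

0.014 × (5.1733 × 10^3) ÷ 0.066824 = 1083.83514905…
Multiplication/division keeps the fewest significant figures: 0.014 → 2 s.f., 5.1733 × 10^3 → 5 s.f., 0.066824 → 5 s.f.; limit is 2.
Rounded to 2 significant figures: 1.1 × 10^3.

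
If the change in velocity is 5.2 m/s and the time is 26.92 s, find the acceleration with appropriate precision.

1.9 × 10⁻¹ m/s²

acceleration = 5.2 m/s ÷ 26.92 s = 0.193164933135… m/s².
5.2 has 2 significant figures; 26.92 has 4.
Division/multiplication keeps the fewest: 2 significant figures.
Rounded: 1.9 × 10⁻¹ m/s².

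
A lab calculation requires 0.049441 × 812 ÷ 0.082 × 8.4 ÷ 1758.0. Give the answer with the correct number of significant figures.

0.049441 × 812 ÷ 0.082 × 8.4 ÷ 1758.0 = 2.33932110214…
Multiplication/division keeps the fewest significant figures: 0.049441 → 5 s.f., 812 → 3 s.f., 0.082 → 2 s.f., 8.4 → 2 s.f., 1758.0 → 5 s.f.; limit is 2.
Rounded to 2 significant figures: 2.3.

2.3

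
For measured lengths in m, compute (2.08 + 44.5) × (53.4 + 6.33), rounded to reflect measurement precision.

2.78 × 10³ m²

2.08 + 44.5 = 46.58, limited to 1 d.p. → 3 s.f.; 53.4 + 6.33 = 59.73, limited to 1 d.p. → 3 s.f.
Carrying full precision, 46.58 × 59.73 = 2782.2234; keep min(3, 3) = 3 s.f.
Rounded to 3 significant figures: 2.78 × 10³ m².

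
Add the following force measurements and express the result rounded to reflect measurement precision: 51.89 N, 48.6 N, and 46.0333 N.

51.89 N + 48.6 N + 46.0333 N = 146.5233 N.
Addition/subtraction keeps the fewest decimal places: 51.89 → 2 decimal places, 48.6 → 1 decimal place, 46.0333 → 4 decimal places; limit is 1.
Rounded to 1 decimal place: 146.5 N.

146.5 N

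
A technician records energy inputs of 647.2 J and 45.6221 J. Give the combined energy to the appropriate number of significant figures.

647.2 J + 45.6221 J = 692.8221 J.
Addition/subtraction keeps the fewest decimal places: 647.2 → 1 decimal place, 45.6221 → 4 decimal places; limit is 1.
Rounded to 1 decimal place: 692.8 J.

692.8 J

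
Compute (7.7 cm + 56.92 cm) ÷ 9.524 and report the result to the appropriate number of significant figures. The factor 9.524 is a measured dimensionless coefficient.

7.7 cm + 56.92 cm = 64.62 cm; the sum is limited to 1 decimal place (3 s.f.).
Carrying full precision, 64.62 ÷ 9.524 = 6.78496430071… cm; 9.524 has 4 s.f., so the result keeps min(3, 4) = 3 s.f.
Rounded to 3 significant figures: 6.78 cm.

6.78 cm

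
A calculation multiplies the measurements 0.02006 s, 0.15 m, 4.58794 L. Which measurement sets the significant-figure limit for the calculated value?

0.02006 s → 4 s.f.; 0.15 m → 2 s.f.; 4.58794 L → 6 s.f.
The fewest is 2 significant figures, from 0.15 m.

0.15 m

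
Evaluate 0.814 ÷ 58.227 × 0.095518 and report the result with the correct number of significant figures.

0.814 ÷ 58.227 × 0.095518 = 0.00133531955965…
Multiplication/division keeps the fewest significant figures: 0.814 → 3 s.f., 58.227 → 5 s.f., 0.095518 → 5 s.f.; limit is 3.
Rounded to 3 significant figures: 0.00134.

0.00134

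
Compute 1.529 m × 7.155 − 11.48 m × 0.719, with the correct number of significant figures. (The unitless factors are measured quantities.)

1.529 × 7.155 = 10.939995 → 10.94 m (4 s.f., last digit at the 10^-2 place).
11.48 × 0.719 = 8.25412 → 8.25 m (3 s.f., last digit at the 10^-2 place).
Difference: 2.685875 m; keep the coarser place, 10^-2.
Result: 2.69 m.

2.69 m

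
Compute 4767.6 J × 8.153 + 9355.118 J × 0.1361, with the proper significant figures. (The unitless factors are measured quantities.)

4767.6 × 8.153 = 38870.2428 → 3.887 × 10^4 J (4 s.f., last digit at the 10^1 place).
9355.118 × 0.1361 = 1273.2315598 → 1273 J (4 s.f., last digit at the 10^0 place).
Sum: 40143.4743598 J; keep the coarser place, 10^1.
Result: 4.014 × 10^4 J.

4.014 × 10^4 J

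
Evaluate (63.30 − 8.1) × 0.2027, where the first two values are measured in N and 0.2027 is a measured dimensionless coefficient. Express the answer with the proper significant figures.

11.2 N

63.30 N − 8.1 N = 55.20 N; the difference is limited to 1 decimal place (3 s.f.).
Carrying full precision, 55.20 × 0.2027 = 11.18904 N; 0.2027 has 4 s.f., so the result keeps min(3, 4) = 3 s.f.
Rounded to 3 significant figures: 11.2 N.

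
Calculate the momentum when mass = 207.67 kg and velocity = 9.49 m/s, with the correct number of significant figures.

momentum = 207.67 kg × 9.49 m/s = 1970.7883 kg·m/s.
207.67 has 5 significant figures; 9.49 has 3.
Division/multiplication keeps the fewest: 3 significant figures.
Rounded: 1.97 × 10³ kg·m/s.

1.97 × 10³ kg·m/s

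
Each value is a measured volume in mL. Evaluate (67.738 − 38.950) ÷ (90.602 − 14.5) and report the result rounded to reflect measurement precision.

0.378

67.738 − 38.950 = 28.788, limited to 3 d.p. → 5 s.f.; 90.602 − 14.5 = 76.102, limited to 1 d.p. → 3 s.f.
Carrying full precision, 28.788 ÷ 76.102 = 0.378281779717…; keep min(5, 3) = 3 s.f.
Rounded to 3 significant figures: 0.378.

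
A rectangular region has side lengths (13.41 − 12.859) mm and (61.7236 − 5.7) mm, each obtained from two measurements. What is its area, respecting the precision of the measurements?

13.41 − 12.859 = 0.551, limited to 2 d.p. → 2 s.f.; 61.7236 − 5.7 = 56.0236, limited to 1 d.p. → 3 s.f.
Carrying full precision, 0.551 × 56.0236 = 30.8690036; keep min(2, 3) = 2 s.f.
Rounded to 2 significant figures: 31 mm².

31 mm²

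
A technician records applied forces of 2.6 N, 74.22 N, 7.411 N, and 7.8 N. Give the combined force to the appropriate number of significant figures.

2.6 N + 74.22 N + 7.411 N + 7.8 N = 92.031 N.
Addition/subtraction keeps the fewest decimal places: 2.6 → 1 decimal place, 74.22 → 2 decimal places, 7.411 → 3 decimal places, 7.8 → 1 decimal place; limit is 1.
Rounded to 1 decimal place: 92.0 N.

92.0 N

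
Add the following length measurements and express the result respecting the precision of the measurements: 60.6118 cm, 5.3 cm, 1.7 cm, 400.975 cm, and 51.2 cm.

519.8 cm

60.6118 cm + 5.3 cm + 1.7 cm + 400.975 cm + 51.2 cm = 519.7868 cm.
Addition/subtraction keeps the fewest decimal places: 60.6118 → 4 decimal places, 5.3 → 1 decimal place, 1.7 → 1 decimal place, 400.975 → 3 decimal places, 51.2 → 1 decimal place; limit is 1.
Rounded to 1 decimal place: 519.8 cm.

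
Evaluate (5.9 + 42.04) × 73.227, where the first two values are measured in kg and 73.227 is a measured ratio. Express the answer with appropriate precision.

3.51 × 10^3 kg

5.9 kg + 42.04 kg = 47.94 kg; the sum is limited to 1 decimal place (3 s.f.).
Carrying full precision, 47.94 × 73.227 = 3510.50238 kg; 73.227 has 5 s.f., so the result keeps min(3, 5) = 3 s.f.
Rounded to 3 significant figures: 3.51 × 10^3 kg.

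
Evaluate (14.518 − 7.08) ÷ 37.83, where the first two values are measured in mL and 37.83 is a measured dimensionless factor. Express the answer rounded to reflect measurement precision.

14.518 mL − 7.08 mL = 7.438 mL; the difference is limited to 2 decimal places (3 s.f.).
Carrying full precision, 7.438 ÷ 37.83 = 0.196616441977… mL; 37.83 has 4 s.f., so the result keeps min(3, 4) = 3 s.f.
Rounded to 3 significant figures: 1.97 × 10⁻¹ mL.

1.97 × 10⁻¹ mL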